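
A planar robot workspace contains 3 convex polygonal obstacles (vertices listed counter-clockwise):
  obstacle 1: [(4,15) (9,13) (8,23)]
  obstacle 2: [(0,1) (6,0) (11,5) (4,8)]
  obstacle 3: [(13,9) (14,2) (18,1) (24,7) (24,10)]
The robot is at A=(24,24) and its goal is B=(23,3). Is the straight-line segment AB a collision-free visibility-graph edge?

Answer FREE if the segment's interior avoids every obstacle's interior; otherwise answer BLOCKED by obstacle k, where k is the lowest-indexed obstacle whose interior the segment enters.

BLOCKED by obstacle 3

Obstacle 1 [(4,15) (9,13) (8,23)]:
  edge (4,15)–(9,13): clear
  edge (9,13)–(8,23): clear
  edge (8,23)–(4,15): clear
  midpoint (47/2,27/2) outside
  → clear
Obstacle 2 [(0,1) (6,0) (11,5) (4,8)]:
  edge (0,1)–(6,0): clear
  edge (6,0)–(11,5): clear
  edge (11,5)–(4,8): clear
  edge (4,8)–(0,1): clear
  midpoint (47/2,27/2) outside
  → clear
Obstacle 3 [(13,9) (14,2) (18,1) (24,7) (24,10)]:
  edge (13,9)–(14,2): clear
  edge (14,2)–(18,1): clear
  edge (18,1)–(24,7): crosses AB
  edge (24,7)–(24,10): clear
  edge (24,10)–(13,9): crosses AB
  → BLOCKED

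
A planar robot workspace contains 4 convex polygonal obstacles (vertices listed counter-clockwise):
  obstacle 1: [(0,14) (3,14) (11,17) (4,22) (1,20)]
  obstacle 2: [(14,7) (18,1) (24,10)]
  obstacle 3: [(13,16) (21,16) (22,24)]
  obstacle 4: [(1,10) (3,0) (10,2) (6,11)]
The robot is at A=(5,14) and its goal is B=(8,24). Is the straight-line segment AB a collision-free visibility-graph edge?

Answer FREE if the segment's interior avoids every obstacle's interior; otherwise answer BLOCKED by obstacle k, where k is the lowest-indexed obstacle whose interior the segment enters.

BLOCKED by obstacle 1

Obstacle 1 [(0,14) (3,14) (11,17) (4,22) (1,20)]:
  edge (0,14)–(3,14): clear
  edge (3,14)–(11,17): crosses AB
  edge (11,17)–(4,22): crosses AB
  edge (4,22)–(1,20): clear
  edge (1,20)–(0,14): clear
  → BLOCKED
Obstacle 2 [(14,7) (18,1) (24,10)]:
  edge (14,7)–(18,1): clear
  edge (18,1)–(24,10): clear
  edge (24,10)–(14,7): clear
  midpoint (13/2,19) outside
  → clear
Obstacle 3 [(13,16) (21,16) (22,24)]:
  edge (13,16)–(21,16): clear
  edge (21,16)–(22,24): clear
  edge (22,24)–(13,16): clear
  midpoint (13/2,19) outside
  → clear
Obstacle 4 [(1,10) (3,0) (10,2) (6,11)]:
  edge (1,10)–(3,0): clear
  edge (3,0)–(10,2): clear
  edge (10,2)–(6,11): clear
  edge (6,11)–(1,10): clear
  midpoint (13/2,19) outside
  → clear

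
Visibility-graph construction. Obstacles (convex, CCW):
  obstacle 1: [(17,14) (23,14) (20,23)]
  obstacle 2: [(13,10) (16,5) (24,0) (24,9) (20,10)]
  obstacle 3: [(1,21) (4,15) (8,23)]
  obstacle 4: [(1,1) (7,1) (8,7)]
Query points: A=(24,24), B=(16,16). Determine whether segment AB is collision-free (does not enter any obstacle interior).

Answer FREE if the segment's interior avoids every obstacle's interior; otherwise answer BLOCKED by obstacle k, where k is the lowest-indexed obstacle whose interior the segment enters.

Obstacle 1 [(17,14) (23,14) (20,23)]:
  edge (17,14)–(23,14): clear
  edge (23,14)–(20,23): crosses AB
  edge (20,23)–(17,14): crosses AB
  → BLOCKED
Obstacle 2 [(13,10) (16,5) (24,0) (24,9) (20,10)]:
  edge (13,10)–(16,5): clear
  edge (16,5)–(24,0): clear
  edge (24,0)–(24,9): clear
  edge (24,9)–(20,10): clear
  edge (20,10)–(13,10): clear
  midpoint (20,20) outside
  → clear
Obstacle 3 [(1,21) (4,15) (8,23)]:
  edge (1,21)–(4,15): clear
  edge (4,15)–(8,23): clear
  edge (8,23)–(1,21): clear
  midpoint (20,20) outside
  → clear
Obstacle 4 [(1,1) (7,1) (8,7)]:
  edge (1,1)–(7,1): clear
  edge (7,1)–(8,7): clear
  edge (8,7)–(1,1): clear
  midpoint (20,20) outside
  → clear

BLOCKED by obstacle 1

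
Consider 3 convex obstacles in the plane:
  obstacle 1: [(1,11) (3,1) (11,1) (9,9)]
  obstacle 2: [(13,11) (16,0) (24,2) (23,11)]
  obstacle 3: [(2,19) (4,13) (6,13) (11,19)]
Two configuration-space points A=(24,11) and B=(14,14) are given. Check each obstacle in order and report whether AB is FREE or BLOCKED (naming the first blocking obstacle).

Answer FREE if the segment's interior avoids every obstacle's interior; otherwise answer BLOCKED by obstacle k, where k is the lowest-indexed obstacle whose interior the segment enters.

FREE

Obstacle 1 [(1,11) (3,1) (11,1) (9,9)]:
  edge (1,11)–(3,1): clear
  edge (3,1)–(11,1): clear
  edge (11,1)–(9,9): clear
  edge (9,9)–(1,11): clear
  midpoint (19,25/2) outside
  → clear
Obstacle 2 [(13,11) (16,0) (24,2) (23,11)]:
  edge (13,11)–(16,0): clear
  edge (16,0)–(24,2): clear
  edge (24,2)–(23,11): clear
  edge (23,11)–(13,11): clear
  midpoint (19,25/2) outside
  → clear
Obstacle 3 [(2,19) (4,13) (6,13) (11,19)]:
  edge (2,19)–(4,13): clear
  edge (4,13)–(6,13): clear
  edge (6,13)–(11,19): clear
  edge (11,19)–(2,19): clear
  midpoint (19,25/2) outside
  → clear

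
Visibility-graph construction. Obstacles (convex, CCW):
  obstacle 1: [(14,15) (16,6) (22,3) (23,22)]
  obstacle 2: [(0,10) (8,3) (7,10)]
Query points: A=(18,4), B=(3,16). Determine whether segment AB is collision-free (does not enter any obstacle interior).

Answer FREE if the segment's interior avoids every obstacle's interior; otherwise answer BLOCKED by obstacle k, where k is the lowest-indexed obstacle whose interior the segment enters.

FREE

Obstacle 1 [(14,15) (16,6) (22,3) (23,22)]:
  edge (14,15)–(16,6): clear
  edge (16,6)–(22,3): clear
  edge (22,3)–(23,22): clear
  edge (23,22)–(14,15): clear
  midpoint (21/2,10) outside
  → clear
Obstacle 2 [(0,10) (8,3) (7,10)]:
  edge (0,10)–(8,3): clear
  edge (8,3)–(7,10): clear
  edge (7,10)–(0,10): clear
  midpoint (21/2,10) outside
  → clear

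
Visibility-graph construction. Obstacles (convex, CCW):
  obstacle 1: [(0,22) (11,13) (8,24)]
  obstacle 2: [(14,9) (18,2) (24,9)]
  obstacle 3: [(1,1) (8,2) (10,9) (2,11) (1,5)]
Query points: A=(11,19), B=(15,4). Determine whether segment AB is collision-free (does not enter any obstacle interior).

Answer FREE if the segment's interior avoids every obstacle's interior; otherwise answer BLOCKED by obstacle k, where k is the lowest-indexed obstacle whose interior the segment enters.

Obstacle 1 [(0,22) (11,13) (8,24)]:
  edge (0,22)–(11,13): clear
  edge (11,13)–(8,24): clear
  edge (8,24)–(0,22): clear
  midpoint (13,23/2) outside
  → clear
Obstacle 2 [(14,9) (18,2) (24,9)]:
  edge (14,9)–(18,2): clear
  edge (18,2)–(24,9): clear
  edge (24,9)–(14,9): clear
  midpoint (13,23/2) outside
  → clear
Obstacle 3 [(1,1) (8,2) (10,9) (2,11) (1,5)]:
  edge (1,1)–(8,2): clear
  edge (8,2)–(10,9): clear
  edge (10,9)–(2,11): clear
  edge (2,11)–(1,5): clear
  edge (1,5)–(1,1): clear
  midpoint (13,23/2) outside
  → clear

FREE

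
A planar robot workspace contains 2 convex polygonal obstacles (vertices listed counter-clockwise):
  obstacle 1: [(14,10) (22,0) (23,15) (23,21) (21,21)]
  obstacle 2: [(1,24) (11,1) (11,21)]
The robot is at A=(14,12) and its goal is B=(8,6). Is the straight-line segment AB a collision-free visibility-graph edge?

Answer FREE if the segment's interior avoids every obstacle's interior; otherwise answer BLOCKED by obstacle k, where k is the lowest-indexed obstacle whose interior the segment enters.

BLOCKED by obstacle 2

Obstacle 1 [(14,10) (22,0) (23,15) (23,21) (21,21)]:
  edge (14,10)–(22,0): clear
  edge (22,0)–(23,15): clear
  edge (23,15)–(23,21): clear
  edge (23,21)–(21,21): clear
  edge (21,21)–(14,10): clear
  midpoint (11,9) outside
  → clear
Obstacle 2 [(1,24) (11,1) (11,21)]:
  edge (1,24)–(11,1): crosses AB
  edge (11,1)–(11,21): crosses AB
  edge (11,21)–(1,24): clear
  → BLOCKED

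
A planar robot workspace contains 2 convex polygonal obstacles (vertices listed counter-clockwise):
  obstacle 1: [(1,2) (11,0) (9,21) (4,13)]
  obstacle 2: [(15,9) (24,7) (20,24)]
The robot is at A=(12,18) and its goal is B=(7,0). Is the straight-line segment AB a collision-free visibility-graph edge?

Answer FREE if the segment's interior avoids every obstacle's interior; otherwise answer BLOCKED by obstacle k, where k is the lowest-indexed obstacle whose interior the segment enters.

Obstacle 1 [(1,2) (11,0) (9,21) (4,13)]:
  edge (1,2)–(11,0): crosses AB
  edge (11,0)–(9,21): crosses AB
  edge (9,21)–(4,13): clear
  edge (4,13)–(1,2): clear
  → BLOCKED
Obstacle 2 [(15,9) (24,7) (20,24)]:
  edge (15,9)–(24,7): clear
  edge (24,7)–(20,24): clear
  edge (20,24)–(15,9): clear
  midpoint (19/2,9) outside
  → clear

BLOCKED by obstacle 1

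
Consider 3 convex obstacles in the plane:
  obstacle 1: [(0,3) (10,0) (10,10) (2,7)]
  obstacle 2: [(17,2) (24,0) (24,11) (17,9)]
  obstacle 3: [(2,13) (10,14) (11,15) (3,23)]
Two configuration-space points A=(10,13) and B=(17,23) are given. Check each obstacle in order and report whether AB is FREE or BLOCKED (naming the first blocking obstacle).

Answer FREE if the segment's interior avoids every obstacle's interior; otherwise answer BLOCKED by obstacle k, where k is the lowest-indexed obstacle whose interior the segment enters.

Obstacle 1 [(0,3) (10,0) (10,10) (2,7)]:
  edge (0,3)–(10,0): clear
  edge (10,0)–(10,10): clear
  edge (10,10)–(2,7): clear
  edge (2,7)–(0,3): clear
  midpoint (27/2,18) outside
  → clear
Obstacle 2 [(17,2) (24,0) (24,11) (17,9)]:
  edge (17,2)–(24,0): clear
  edge (24,0)–(24,11): clear
  edge (24,11)–(17,9): clear
  edge (17,9)–(17,2): clear
  midpoint (27/2,18) outside
  → clear
Obstacle 3 [(2,13) (10,14) (11,15) (3,23)]:
  edge (2,13)–(10,14): clear
  edge (10,14)–(11,15): clear
  edge (11,15)–(3,23): clear
  edge (3,23)–(2,13): clear
  midpoint (27/2,18) outside
  → clear

FREE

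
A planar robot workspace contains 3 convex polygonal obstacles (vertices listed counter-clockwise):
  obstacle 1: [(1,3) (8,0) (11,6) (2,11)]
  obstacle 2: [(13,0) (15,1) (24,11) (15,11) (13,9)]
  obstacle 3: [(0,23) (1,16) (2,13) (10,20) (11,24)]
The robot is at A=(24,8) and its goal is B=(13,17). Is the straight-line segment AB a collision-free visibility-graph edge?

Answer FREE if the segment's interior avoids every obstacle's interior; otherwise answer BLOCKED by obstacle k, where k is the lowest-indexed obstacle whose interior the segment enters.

Obstacle 1 [(1,3) (8,0) (11,6) (2,11)]:
  edge (1,3)–(8,0): clear
  edge (8,0)–(11,6): clear
  edge (11,6)–(2,11): clear
  edge (2,11)–(1,3): clear
  midpoint (37/2,25/2) outside
  → clear
Obstacle 2 [(13,0) (15,1) (24,11) (15,11) (13,9)]:
  edge (13,0)–(15,1): clear
  edge (15,1)–(24,11): crosses AB
  edge (24,11)–(15,11): crosses AB
  edge (15,11)–(13,9): clear
  edge (13,9)–(13,0): clear
  → BLOCKED
Obstacle 3 [(0,23) (1,16) (2,13) (10,20) (11,24)]:
  edge (0,23)–(1,16): clear
  edge (1,16)–(2,13): clear
  edge (2,13)–(10,20): clear
  edge (10,20)–(11,24): clear
  edge (11,24)–(0,23): clear
  midpoint (37/2,25/2) outside
  → clear

BLOCKED by obstacle 2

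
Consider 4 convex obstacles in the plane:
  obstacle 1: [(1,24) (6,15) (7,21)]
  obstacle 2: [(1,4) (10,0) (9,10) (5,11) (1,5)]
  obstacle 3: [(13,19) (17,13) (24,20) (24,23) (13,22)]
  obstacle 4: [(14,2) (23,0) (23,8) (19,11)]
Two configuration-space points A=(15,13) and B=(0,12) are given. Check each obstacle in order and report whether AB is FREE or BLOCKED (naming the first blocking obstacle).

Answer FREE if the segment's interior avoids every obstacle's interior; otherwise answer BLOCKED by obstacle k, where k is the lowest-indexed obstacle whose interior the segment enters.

FREE

Obstacle 1 [(1,24) (6,15) (7,21)]:
  edge (1,24)–(6,15): clear
  edge (6,15)–(7,21): clear
  edge (7,21)–(1,24): clear
  midpoint (15/2,25/2) outside
  → clear
Obstacle 2 [(1,4) (10,0) (9,10) (5,11) (1,5)]:
  edge (1,4)–(10,0): clear
  edge (10,0)–(9,10): clear
  edge (9,10)–(5,11): clear
  edge (5,11)–(1,5): clear
  edge (1,5)–(1,4): clear
  midpoint (15/2,25/2) outside
  → clear
Obstacle 3 [(13,19) (17,13) (24,20) (24,23) (13,22)]:
  edge (13,19)–(17,13): clear
  edge (17,13)–(24,20): clear
  edge (24,20)–(24,23): clear
  edge (24,23)–(13,22): clear
  edge (13,22)–(13,19): clear
  midpoint (15/2,25/2) outside
  → clear
Obstacle 4 [(14,2) (23,0) (23,8) (19,11)]:
  edge (14,2)–(23,0): clear
  edge (23,0)–(23,8): clear
  edge (23,8)–(19,11): clear
  edge (19,11)–(14,2): clear
  midpoint (15/2,25/2) outside
  → clear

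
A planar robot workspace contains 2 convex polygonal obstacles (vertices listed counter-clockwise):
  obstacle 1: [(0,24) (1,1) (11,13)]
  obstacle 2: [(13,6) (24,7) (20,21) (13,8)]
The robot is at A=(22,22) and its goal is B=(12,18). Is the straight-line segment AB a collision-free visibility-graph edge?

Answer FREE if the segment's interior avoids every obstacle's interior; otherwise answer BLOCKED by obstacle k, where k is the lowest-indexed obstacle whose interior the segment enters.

FREE

Obstacle 1 [(0,24) (1,1) (11,13)]:
  edge (0,24)–(1,1): clear
  edge (1,1)–(11,13): clear
  edge (11,13)–(0,24): clear
  midpoint (17,20) outside
  → clear
Obstacle 2 [(13,6) (24,7) (20,21) (13,8)]:
  edge (13,6)–(24,7): clear
  edge (24,7)–(20,21): clear
  edge (20,21)–(13,8): clear
  edge (13,8)–(13,6): clear
  midpoint (17,20) outside
  → clear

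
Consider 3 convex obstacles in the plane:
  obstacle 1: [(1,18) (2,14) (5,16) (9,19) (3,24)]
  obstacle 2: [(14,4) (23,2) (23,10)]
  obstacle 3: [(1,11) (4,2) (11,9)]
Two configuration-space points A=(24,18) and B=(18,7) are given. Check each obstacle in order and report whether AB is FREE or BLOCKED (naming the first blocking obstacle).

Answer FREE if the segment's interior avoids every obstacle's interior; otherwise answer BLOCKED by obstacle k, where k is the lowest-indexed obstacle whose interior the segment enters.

Obstacle 1 [(1,18) (2,14) (5,16) (9,19) (3,24)]:
  edge (1,18)–(2,14): clear
  edge (2,14)–(5,16): clear
  edge (5,16)–(9,19): clear
  edge (9,19)–(3,24): clear
  edge (3,24)–(1,18): clear
  midpoint (21,25/2) outside
  → clear
Obstacle 2 [(14,4) (23,2) (23,10)]:
  edge (14,4)–(23,2): clear
  edge (23,2)–(23,10): clear
  edge (23,10)–(14,4): clear
  midpoint (21,25/2) outside
  → clear
Obstacle 3 [(1,11) (4,2) (11,9)]:
  edge (1,11)–(4,2): clear
  edge (4,2)–(11,9): clear
  edge (11,9)–(1,11): clear
  midpoint (21,25/2) outside
  → clear

FREE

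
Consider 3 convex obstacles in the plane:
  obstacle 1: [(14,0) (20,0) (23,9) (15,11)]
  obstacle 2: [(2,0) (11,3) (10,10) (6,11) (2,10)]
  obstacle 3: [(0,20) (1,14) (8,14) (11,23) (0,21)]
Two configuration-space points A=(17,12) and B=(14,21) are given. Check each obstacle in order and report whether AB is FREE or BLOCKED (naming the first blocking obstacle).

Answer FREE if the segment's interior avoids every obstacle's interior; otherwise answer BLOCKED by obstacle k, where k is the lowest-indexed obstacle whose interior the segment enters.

Obstacle 1 [(14,0) (20,0) (23,9) (15,11)]:
  edge (14,0)–(20,0): clear
  edge (20,0)–(23,9): clear
  edge (23,9)–(15,11): clear
  edge (15,11)–(14,0): clear
  midpoint (31/2,33/2) outside
  → clear
Obstacle 2 [(2,0) (11,3) (10,10) (6,11) (2,10)]:
  edge (2,0)–(11,3): clear
  edge (11,3)–(10,10): clear
  edge (10,10)–(6,11): clear
  edge (6,11)–(2,10): clear
  edge (2,10)–(2,0): clear
  midpoint (31/2,33/2) outside
  → clear
Obstacle 3 [(0,20) (1,14) (8,14) (11,23) (0,21)]:
  edge (0,20)–(1,14): clear
  edge (1,14)–(8,14): clear
  edge (8,14)–(11,23): clear
  edge (11,23)–(0,21): clear
  edge (0,21)–(0,20): clear
  midpoint (31/2,33/2) outside
  → clear

FREE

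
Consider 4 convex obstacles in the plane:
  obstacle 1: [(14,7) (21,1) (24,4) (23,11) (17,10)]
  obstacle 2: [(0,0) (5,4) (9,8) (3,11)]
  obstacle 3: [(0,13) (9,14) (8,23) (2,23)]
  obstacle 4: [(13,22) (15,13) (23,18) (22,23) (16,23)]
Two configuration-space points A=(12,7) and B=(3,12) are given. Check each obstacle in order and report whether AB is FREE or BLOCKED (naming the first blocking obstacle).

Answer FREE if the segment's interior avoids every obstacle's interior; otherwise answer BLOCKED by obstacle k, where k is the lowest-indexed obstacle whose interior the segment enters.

Obstacle 1 [(14,7) (21,1) (24,4) (23,11) (17,10)]:
  edge (14,7)–(21,1): clear
  edge (21,1)–(24,4): clear
  edge (24,4)–(23,11): clear
  edge (23,11)–(17,10): clear
  edge (17,10)–(14,7): clear
  midpoint (15/2,19/2) outside
  → clear
Obstacle 2 [(0,0) (5,4) (9,8) (3,11)]:
  edge (0,0)–(5,4): clear
  edge (5,4)–(9,8): clear
  edge (9,8)–(3,11): clear
  edge (3,11)–(0,0): clear
  midpoint (15/2,19/2) outside
  → clear
Obstacle 3 [(0,13) (9,14) (8,23) (2,23)]:
  edge (0,13)–(9,14): clear
  edge (9,14)–(8,23): clear
  edge (8,23)–(2,23): clear
  edge (2,23)–(0,13): clear
  midpoint (15/2,19/2) outside
  → clear
Obstacle 4 [(13,22) (15,13) (23,18) (22,23) (16,23)]:
  edge (13,22)–(15,13): clear
  edge (15,13)–(23,18): clear
  edge (23,18)–(22,23): clear
  edge (22,23)–(16,23): clear
  edge (16,23)–(13,22): clear
  midpoint (15/2,19/2) outside
  → clear

FREE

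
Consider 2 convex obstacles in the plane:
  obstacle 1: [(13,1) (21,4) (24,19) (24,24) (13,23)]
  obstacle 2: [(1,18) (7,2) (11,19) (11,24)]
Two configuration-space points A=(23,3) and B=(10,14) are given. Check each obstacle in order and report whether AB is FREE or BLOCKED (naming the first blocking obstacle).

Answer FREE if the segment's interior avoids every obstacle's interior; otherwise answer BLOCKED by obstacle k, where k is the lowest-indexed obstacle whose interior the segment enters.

BLOCKED by obstacle 1

Obstacle 1 [(13,1) (21,4) (24,19) (24,24) (13,23)]:
  edge (13,1)–(21,4): clear
  edge (21,4)–(24,19): crosses AB
  edge (24,19)–(24,24): clear
  edge (24,24)–(13,23): clear
  edge (13,23)–(13,1): crosses AB
  → BLOCKED
Obstacle 2 [(1,18) (7,2) (11,19) (11,24)]:
  edge (1,18)–(7,2): clear
  edge (7,2)–(11,19): clear
  edge (11,19)–(11,24): clear
  edge (11,24)–(1,18): clear
  midpoint (33/2,17/2) outside
  → clear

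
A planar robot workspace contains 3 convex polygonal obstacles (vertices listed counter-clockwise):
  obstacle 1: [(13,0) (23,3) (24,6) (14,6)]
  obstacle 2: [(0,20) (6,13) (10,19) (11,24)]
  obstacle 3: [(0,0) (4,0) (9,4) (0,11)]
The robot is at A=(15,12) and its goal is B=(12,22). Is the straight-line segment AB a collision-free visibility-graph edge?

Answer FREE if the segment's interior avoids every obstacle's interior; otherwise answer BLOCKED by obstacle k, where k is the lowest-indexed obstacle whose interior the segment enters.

Obstacle 1 [(13,0) (23,3) (24,6) (14,6)]:
  edge (13,0)–(23,3): clear
  edge (23,3)–(24,6): clear
  edge (24,6)–(14,6): clear
  edge (14,6)–(13,0): clear
  midpoint (27/2,17) outside
  → clear
Obstacle 2 [(0,20) (6,13) (10,19) (11,24)]:
  edge (0,20)–(6,13): clear
  edge (6,13)–(10,19): clear
  edge (10,19)–(11,24): clear
  edge (11,24)–(0,20): clear
  midpoint (27/2,17) outside
  → clear
Obstacle 3 [(0,0) (4,0) (9,4) (0,11)]:
  edge (0,0)–(4,0): clear
  edge (4,0)–(9,4): clear
  edge (9,4)–(0,11): clear
  edge (0,11)–(0,0): clear
  midpoint (27/2,17) outside
  → clear

FREE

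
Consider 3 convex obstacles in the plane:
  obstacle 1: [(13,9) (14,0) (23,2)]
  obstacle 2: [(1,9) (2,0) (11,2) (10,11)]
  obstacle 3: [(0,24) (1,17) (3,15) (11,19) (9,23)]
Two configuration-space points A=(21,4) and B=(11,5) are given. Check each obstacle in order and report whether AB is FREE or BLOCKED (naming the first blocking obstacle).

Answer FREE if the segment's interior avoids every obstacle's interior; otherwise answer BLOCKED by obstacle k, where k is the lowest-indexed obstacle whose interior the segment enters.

BLOCKED by obstacle 1

Obstacle 1 [(13,9) (14,0) (23,2)]:
  edge (13,9)–(14,0): crosses AB
  edge (14,0)–(23,2): clear
  edge (23,2)–(13,9): crosses AB
  → BLOCKED
Obstacle 2 [(1,9) (2,0) (11,2) (10,11)]:
  edge (1,9)–(2,0): clear
  edge (2,0)–(11,2): clear
  edge (11,2)–(10,11): clear
  edge (10,11)–(1,9): clear
  midpoint (16,9/2) outside
  → clear
Obstacle 3 [(0,24) (1,17) (3,15) (11,19) (9,23)]:
  edge (0,24)–(1,17): clear
  edge (1,17)–(3,15): clear
  edge (3,15)–(11,19): clear
  edge (11,19)–(9,23): clear
  edge (9,23)–(0,24): clear
  midpoint (16,9/2) outside
  → clear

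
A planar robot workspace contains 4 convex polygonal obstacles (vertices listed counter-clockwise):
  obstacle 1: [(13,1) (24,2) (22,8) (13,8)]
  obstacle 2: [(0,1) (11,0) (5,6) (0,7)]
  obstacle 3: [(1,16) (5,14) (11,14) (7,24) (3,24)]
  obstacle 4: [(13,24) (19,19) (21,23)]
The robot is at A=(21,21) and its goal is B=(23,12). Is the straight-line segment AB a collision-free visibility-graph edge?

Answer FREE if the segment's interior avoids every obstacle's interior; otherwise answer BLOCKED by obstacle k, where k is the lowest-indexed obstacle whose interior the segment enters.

Obstacle 1 [(13,1) (24,2) (22,8) (13,8)]:
  edge (13,1)–(24,2): clear
  edge (24,2)–(22,8): clear
  edge (22,8)–(13,8): clear
  edge (13,8)–(13,1): clear
  midpoint (22,33/2) outside
  → clear
Obstacle 2 [(0,1) (11,0) (5,6) (0,7)]:
  edge (0,1)–(11,0): clear
  edge (11,0)–(5,6): clear
  edge (5,6)–(0,7): clear
  edge (0,7)–(0,1): clear
  midpoint (22,33/2) outside
  → clear
Obstacle 3 [(1,16) (5,14) (11,14) (7,24) (3,24)]:
  edge (1,16)–(5,14): clear
  edge (5,14)–(11,14): clear
  edge (11,14)–(7,24): clear
  edge (7,24)–(3,24): clear
  edge (3,24)–(1,16): clear
  midpoint (22,33/2) outside
  → clear
Obstacle 4 [(13,24) (19,19) (21,23)]:
  edge (13,24)–(19,19): clear
  edge (19,19)–(21,23): clear
  edge (21,23)–(13,24): clear
  midpoint (22,33/2) outside
  → clear

FREE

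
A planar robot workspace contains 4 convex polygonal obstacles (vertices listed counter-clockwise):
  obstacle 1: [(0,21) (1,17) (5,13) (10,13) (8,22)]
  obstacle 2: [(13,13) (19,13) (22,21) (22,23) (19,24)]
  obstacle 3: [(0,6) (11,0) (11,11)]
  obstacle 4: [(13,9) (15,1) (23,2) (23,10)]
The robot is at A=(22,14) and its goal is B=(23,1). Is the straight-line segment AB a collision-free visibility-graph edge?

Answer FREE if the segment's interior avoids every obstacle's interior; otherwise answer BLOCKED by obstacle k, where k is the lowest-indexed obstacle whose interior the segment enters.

BLOCKED by obstacle 4

Obstacle 1 [(0,21) (1,17) (5,13) (10,13) (8,22)]:
  edge (0,21)–(1,17): clear
  edge (1,17)–(5,13): clear
  edge (5,13)–(10,13): clear
  edge (10,13)–(8,22): clear
  edge (8,22)–(0,21): clear
  midpoint (45/2,15/2) outside
  → clear
Obstacle 2 [(13,13) (19,13) (22,21) (22,23) (19,24)]:
  edge (13,13)–(19,13): clear
  edge (19,13)–(22,21): clear
  edge (22,21)–(22,23): clear
  edge (22,23)–(19,24): clear
  edge (19,24)–(13,13): clear
  midpoint (45/2,15/2) outside
  → clear
Obstacle 3 [(0,6) (11,0) (11,11)]:
  edge (0,6)–(11,0): clear
  edge (11,0)–(11,11): clear
  edge (11,11)–(0,6): clear
  midpoint (45/2,15/2) outside
  → clear
Obstacle 4 [(13,9) (15,1) (23,2) (23,10)]:
  edge (13,9)–(15,1): clear
  edge (15,1)–(23,2): crosses AB
  edge (23,2)–(23,10): clear
  edge (23,10)–(13,9): crosses AB
  → BLOCKED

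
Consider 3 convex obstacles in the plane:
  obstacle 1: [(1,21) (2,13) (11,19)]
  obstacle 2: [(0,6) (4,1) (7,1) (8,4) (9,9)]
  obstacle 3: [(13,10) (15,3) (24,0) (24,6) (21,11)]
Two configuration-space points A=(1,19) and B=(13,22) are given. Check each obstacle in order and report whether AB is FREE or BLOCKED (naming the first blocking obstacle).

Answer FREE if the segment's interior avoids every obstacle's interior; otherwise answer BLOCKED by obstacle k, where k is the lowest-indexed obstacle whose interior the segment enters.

BLOCKED by obstacle 1

Obstacle 1 [(1,21) (2,13) (11,19)]:
  edge (1,21)–(2,13): crosses AB
  edge (2,13)–(11,19): clear
  edge (11,19)–(1,21): crosses AB
  → BLOCKED
Obstacle 2 [(0,6) (4,1) (7,1) (8,4) (9,9)]:
  edge (0,6)–(4,1): clear
  edge (4,1)–(7,1): clear
  edge (7,1)–(8,4): clear
  edge (8,4)–(9,9): clear
  edge (9,9)–(0,6): clear
  midpoint (7,41/2) outside
  → clear
Obstacle 3 [(13,10) (15,3) (24,0) (24,6) (21,11)]:
  edge (13,10)–(15,3): clear
  edge (15,3)–(24,0): clear
  edge (24,0)–(24,6): clear
  edge (24,6)–(21,11): clear
  edge (21,11)–(13,10): clear
  midpoint (7,41/2) outside
  → clear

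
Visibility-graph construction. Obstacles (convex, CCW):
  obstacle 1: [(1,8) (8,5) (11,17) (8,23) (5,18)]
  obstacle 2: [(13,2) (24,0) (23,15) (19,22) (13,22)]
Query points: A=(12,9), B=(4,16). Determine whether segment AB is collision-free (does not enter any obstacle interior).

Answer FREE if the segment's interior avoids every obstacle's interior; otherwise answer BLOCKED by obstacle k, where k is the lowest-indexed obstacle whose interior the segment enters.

Obstacle 1 [(1,8) (8,5) (11,17) (8,23) (5,18)]:
  edge (1,8)–(8,5): clear
  edge (8,5)–(11,17): crosses AB
  edge (11,17)–(8,23): clear
  edge (8,23)–(5,18): clear
  edge (5,18)–(1,8): crosses AB
  → BLOCKED
Obstacle 2 [(13,2) (24,0) (23,15) (19,22) (13,22)]:
  edge (13,2)–(24,0): clear
  edge (24,0)–(23,15): clear
  edge (23,15)–(19,22): clear
  edge (19,22)–(13,22): clear
  edge (13,22)–(13,2): clear
  midpoint (8,25/2) outside
  → clear

BLOCKED by obstacle 1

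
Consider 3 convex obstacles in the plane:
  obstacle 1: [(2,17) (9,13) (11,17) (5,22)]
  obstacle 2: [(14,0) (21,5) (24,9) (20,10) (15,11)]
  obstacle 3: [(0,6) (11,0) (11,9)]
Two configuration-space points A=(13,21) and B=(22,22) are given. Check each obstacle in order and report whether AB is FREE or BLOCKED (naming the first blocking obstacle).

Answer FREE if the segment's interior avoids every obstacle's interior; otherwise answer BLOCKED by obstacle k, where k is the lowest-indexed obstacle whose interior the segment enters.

Obstacle 1 [(2,17) (9,13) (11,17) (5,22)]:
  edge (2,17)–(9,13): clear
  edge (9,13)–(11,17): clear
  edge (11,17)–(5,22): clear
  edge (5,22)–(2,17): clear
  midpoint (35/2,43/2) outside
  → clear
Obstacle 2 [(14,0) (21,5) (24,9) (20,10) (15,11)]:
  edge (14,0)–(21,5): clear
  edge (21,5)–(24,9): clear
  edge (24,9)–(20,10): clear
  edge (20,10)–(15,11): clear
  edge (15,11)–(14,0): clear
  midpoint (35/2,43/2) outside
  → clear
Obstacle 3 [(0,6) (11,0) (11,9)]:
  edge (0,6)–(11,0): clear
  edge (11,0)–(11,9): clear
  edge (11,9)–(0,6): clear
  midpoint (35/2,43/2) outside
  → clear

FREE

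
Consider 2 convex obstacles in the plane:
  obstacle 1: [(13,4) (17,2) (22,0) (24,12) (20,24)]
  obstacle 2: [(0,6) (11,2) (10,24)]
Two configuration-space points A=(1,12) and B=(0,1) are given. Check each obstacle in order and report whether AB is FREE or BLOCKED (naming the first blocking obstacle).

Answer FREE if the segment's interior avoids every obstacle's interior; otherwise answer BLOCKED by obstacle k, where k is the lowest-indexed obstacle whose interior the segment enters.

BLOCKED by obstacle 2

Obstacle 1 [(13,4) (17,2) (22,0) (24,12) (20,24)]:
  edge (13,4)–(17,2): clear
  edge (17,2)–(22,0): clear
  edge (22,0)–(24,12): clear
  edge (24,12)–(20,24): clear
  edge (20,24)–(13,4): clear
  midpoint (1/2,13/2) outside
  → clear
Obstacle 2 [(0,6) (11,2) (10,24)]:
  edge (0,6)–(11,2): crosses AB
  edge (11,2)–(10,24): clear
  edge (10,24)–(0,6): crosses AB
  → BLOCKED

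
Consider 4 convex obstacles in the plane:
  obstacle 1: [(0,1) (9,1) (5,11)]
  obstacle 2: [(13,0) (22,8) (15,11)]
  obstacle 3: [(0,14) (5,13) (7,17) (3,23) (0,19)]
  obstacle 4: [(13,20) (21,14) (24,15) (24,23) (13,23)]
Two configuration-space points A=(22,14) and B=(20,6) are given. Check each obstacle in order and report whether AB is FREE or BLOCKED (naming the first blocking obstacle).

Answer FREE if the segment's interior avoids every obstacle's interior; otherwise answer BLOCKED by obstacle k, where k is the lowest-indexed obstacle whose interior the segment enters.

BLOCKED by obstacle 2

Obstacle 1 [(0,1) (9,1) (5,11)]:
  edge (0,1)–(9,1): clear
  edge (9,1)–(5,11): clear
  edge (5,11)–(0,1): clear
  midpoint (21,10) outside
  → clear
Obstacle 2 [(13,0) (22,8) (15,11)]:
  edge (13,0)–(22,8): crosses AB
  edge (22,8)–(15,11): crosses AB
  edge (15,11)–(13,0): clear
  → BLOCKED
Obstacle 3 [(0,14) (5,13) (7,17) (3,23) (0,19)]:
  edge (0,14)–(5,13): clear
  edge (5,13)–(7,17): clear
  edge (7,17)–(3,23): clear
  edge (3,23)–(0,19): clear
  edge (0,19)–(0,14): clear
  midpoint (21,10) outside
  → clear
Obstacle 4 [(13,20) (21,14) (24,15) (24,23) (13,23)]:
  edge (13,20)–(21,14): clear
  edge (21,14)–(24,15): clear
  edge (24,15)–(24,23): clear
  edge (24,23)–(13,23): clear
  edge (13,23)–(13,20): clear
  midpoint (21,10) outside
  → clear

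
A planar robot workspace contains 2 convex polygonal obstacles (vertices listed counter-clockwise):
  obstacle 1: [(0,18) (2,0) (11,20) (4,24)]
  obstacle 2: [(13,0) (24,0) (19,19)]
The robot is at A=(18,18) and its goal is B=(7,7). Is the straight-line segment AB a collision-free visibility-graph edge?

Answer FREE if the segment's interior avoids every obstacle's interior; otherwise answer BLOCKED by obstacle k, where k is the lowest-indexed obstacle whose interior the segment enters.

FREE

Obstacle 1 [(0,18) (2,0) (11,20) (4,24)]:
  edge (0,18)–(2,0): clear
  edge (2,0)–(11,20): clear
  edge (11,20)–(4,24): clear
  edge (4,24)–(0,18): clear
  midpoint (25/2,25/2) outside
  → clear
Obstacle 2 [(13,0) (24,0) (19,19)]:
  edge (13,0)–(24,0): clear
  edge (24,0)–(19,19): clear
  edge (19,19)–(13,0): clear
  midpoint (25/2,25/2) outside
  → clear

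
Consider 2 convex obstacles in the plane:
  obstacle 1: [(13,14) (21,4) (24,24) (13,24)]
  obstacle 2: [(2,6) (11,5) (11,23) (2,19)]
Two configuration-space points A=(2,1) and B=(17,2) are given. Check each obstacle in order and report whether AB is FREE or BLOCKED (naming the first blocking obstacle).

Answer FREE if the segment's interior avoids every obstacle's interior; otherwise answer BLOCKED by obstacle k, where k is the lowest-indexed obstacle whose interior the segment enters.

FREE

Obstacle 1 [(13,14) (21,4) (24,24) (13,24)]:
  edge (13,14)–(21,4): clear
  edge (21,4)–(24,24): clear
  edge (24,24)–(13,24): clear
  edge (13,24)–(13,14): clear
  midpoint (19/2,3/2) outside
  → clear
Obstacle 2 [(2,6) (11,5) (11,23) (2,19)]:
  edge (2,6)–(11,5): clear
  edge (11,5)–(11,23): clear
  edge (11,23)–(2,19): clear
  edge (2,19)–(2,6): clear
  midpoint (19/2,3/2) outside
  → clear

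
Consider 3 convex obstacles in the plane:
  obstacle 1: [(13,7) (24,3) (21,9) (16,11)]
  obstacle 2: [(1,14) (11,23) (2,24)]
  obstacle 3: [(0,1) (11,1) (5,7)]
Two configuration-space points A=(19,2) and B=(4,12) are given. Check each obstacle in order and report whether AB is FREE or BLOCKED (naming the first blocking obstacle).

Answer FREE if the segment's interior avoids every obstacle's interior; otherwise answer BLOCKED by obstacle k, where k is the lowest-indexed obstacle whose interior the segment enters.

FREE

Obstacle 1 [(13,7) (24,3) (21,9) (16,11)]:
  edge (13,7)–(24,3): clear
  edge (24,3)–(21,9): clear
  edge (21,9)–(16,11): clear
  edge (16,11)–(13,7): clear
  midpoint (23/2,7) outside
  → clear
Obstacle 2 [(1,14) (11,23) (2,24)]:
  edge (1,14)–(11,23): clear
  edge (11,23)–(2,24): clear
  edge (2,24)–(1,14): clear
  midpoint (23/2,7) outside
  → clear
Obstacle 3 [(0,1) (11,1) (5,7)]:
  edge (0,1)–(11,1): clear
  edge (11,1)–(5,7): clear
  edge (5,7)–(0,1): clear
  midpoint (23/2,7) outside
  → clear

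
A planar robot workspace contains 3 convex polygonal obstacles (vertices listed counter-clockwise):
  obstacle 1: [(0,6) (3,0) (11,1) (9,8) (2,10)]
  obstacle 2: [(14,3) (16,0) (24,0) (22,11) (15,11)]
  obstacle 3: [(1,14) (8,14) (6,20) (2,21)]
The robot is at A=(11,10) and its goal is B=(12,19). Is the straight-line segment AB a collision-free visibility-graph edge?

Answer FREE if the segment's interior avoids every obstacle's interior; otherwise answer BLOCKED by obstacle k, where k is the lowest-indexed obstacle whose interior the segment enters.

FREE

Obstacle 1 [(0,6) (3,0) (11,1) (9,8) (2,10)]:
  edge (0,6)–(3,0): clear
  edge (3,0)–(11,1): clear
  edge (11,1)–(9,8): clear
  edge (9,8)–(2,10): clear
  edge (2,10)–(0,6): clear
  midpoint (23/2,29/2) outside
  → clear
Obstacle 2 [(14,3) (16,0) (24,0) (22,11) (15,11)]:
  edge (14,3)–(16,0): clear
  edge (16,0)–(24,0): clear
  edge (24,0)–(22,11): clear
  edge (22,11)–(15,11): clear
  edge (15,11)–(14,3): clear
  midpoint (23/2,29/2) outside
  → clear
Obstacle 3 [(1,14) (8,14) (6,20) (2,21)]:
  edge (1,14)–(8,14): clear
  edge (8,14)–(6,20): clear
  edge (6,20)–(2,21): clear
  edge (2,21)–(1,14): clear
  midpoint (23/2,29/2) outside
  → clear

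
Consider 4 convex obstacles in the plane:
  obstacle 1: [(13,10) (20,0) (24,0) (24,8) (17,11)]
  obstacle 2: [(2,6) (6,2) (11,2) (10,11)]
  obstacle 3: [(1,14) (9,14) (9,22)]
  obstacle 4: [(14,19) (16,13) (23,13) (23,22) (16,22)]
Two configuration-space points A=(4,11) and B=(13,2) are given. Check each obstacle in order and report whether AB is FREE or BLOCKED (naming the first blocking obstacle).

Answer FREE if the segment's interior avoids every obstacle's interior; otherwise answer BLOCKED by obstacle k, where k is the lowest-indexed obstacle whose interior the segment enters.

Obstacle 1 [(13,10) (20,0) (24,0) (24,8) (17,11)]:
  edge (13,10)–(20,0): clear
  edge (20,0)–(24,0): clear
  edge (24,0)–(24,8): clear
  edge (24,8)–(17,11): clear
  edge (17,11)–(13,10): clear
  midpoint (17/2,13/2) outside
  → clear
Obstacle 2 [(2,6) (6,2) (11,2) (10,11)]:
  edge (2,6)–(6,2): clear
  edge (6,2)–(11,2): clear
  edge (11,2)–(10,11): crosses AB
  edge (10,11)–(2,6): crosses AB
  → BLOCKED
Obstacle 3 [(1,14) (9,14) (9,22)]:
  edge (1,14)–(9,14): clear
  edge (9,14)–(9,22): clear
  edge (9,22)–(1,14): clear
  midpoint (17/2,13/2) outside
  → clear
Obstacle 4 [(14,19) (16,13) (23,13) (23,22) (16,22)]:
  edge (14,19)–(16,13): clear
  edge (16,13)–(23,13): clear
  edge (23,13)–(23,22): clear
  edge (23,22)–(16,22): clear
  edge (16,22)–(14,19): clear
  midpoint (17/2,13/2) outside
  → clear

BLOCKED by obstacle 2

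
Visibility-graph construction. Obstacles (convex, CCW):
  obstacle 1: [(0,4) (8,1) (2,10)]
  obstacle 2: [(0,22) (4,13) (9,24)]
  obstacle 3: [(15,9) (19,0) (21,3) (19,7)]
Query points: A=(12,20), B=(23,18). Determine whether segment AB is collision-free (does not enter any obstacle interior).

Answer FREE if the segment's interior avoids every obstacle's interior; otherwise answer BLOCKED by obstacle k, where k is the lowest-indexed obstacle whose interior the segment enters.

FREE

Obstacle 1 [(0,4) (8,1) (2,10)]:
  edge (0,4)–(8,1): clear
  edge (8,1)–(2,10): clear
  edge (2,10)–(0,4): clear
  midpoint (35/2,19) outside
  → clear
Obstacle 2 [(0,22) (4,13) (9,24)]:
  edge (0,22)–(4,13): clear
  edge (4,13)–(9,24): clear
  edge (9,24)–(0,22): clear
  midpoint (35/2,19) outside
  → clear
Obstacle 3 [(15,9) (19,0) (21,3) (19,7)]:
  edge (15,9)–(19,0): clear
  edge (19,0)–(21,3): clear
  edge (21,3)–(19,7): clear
  edge (19,7)–(15,9): clear
  midpoint (35/2,19) outside
  → clear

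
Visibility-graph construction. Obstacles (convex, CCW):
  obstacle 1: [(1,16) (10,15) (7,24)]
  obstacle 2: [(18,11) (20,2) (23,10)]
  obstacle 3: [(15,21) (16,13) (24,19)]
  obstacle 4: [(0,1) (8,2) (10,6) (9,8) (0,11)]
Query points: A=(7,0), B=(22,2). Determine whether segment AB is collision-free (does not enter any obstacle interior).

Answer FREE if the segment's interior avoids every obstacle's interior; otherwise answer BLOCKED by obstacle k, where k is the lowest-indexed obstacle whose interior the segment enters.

FREE

Obstacle 1 [(1,16) (10,15) (7,24)]:
  edge (1,16)–(10,15): clear
  edge (10,15)–(7,24): clear
  edge (7,24)–(1,16): clear
  midpoint (29/2,1) outside
  → clear
Obstacle 2 [(18,11) (20,2) (23,10)]:
  edge (18,11)–(20,2): clear
  edge (20,2)–(23,10): clear
  edge (23,10)–(18,11): clear
  midpoint (29/2,1) outside
  → clear
Obstacle 3 [(15,21) (16,13) (24,19)]:
  edge (15,21)–(16,13): clear
  edge (16,13)–(24,19): clear
  edge (24,19)–(15,21): clear
  midpoint (29/2,1) outside
  → clear
Obstacle 4 [(0,1) (8,2) (10,6) (9,8) (0,11)]:
  edge (0,1)–(8,2): clear
  edge (8,2)–(10,6): clear
  edge (10,6)–(9,8): clear
  edge (9,8)–(0,11): clear
  edge (0,11)–(0,1): clear
  midpoint (29/2,1) outside
  → clear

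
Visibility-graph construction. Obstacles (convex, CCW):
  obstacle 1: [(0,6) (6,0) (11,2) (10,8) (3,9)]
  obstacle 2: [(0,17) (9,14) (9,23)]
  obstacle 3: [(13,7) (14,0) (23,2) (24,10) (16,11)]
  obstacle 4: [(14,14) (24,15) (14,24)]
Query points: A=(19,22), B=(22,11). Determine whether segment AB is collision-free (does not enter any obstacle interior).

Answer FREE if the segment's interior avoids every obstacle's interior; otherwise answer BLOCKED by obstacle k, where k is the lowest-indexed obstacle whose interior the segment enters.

Obstacle 1 [(0,6) (6,0) (11,2) (10,8) (3,9)]:
  edge (0,6)–(6,0): clear
  edge (6,0)–(11,2): clear
  edge (11,2)–(10,8): clear
  edge (10,8)–(3,9): clear
  edge (3,9)–(0,6): clear
  midpoint (41/2,33/2) outside
  → clear
Obstacle 2 [(0,17) (9,14) (9,23)]:
  edge (0,17)–(9,14): clear
  edge (9,14)–(9,23): clear
  edge (9,23)–(0,17): clear
  midpoint (41/2,33/2) outside
  → clear
Obstacle 3 [(13,7) (14,0) (23,2) (24,10) (16,11)]:
  edge (13,7)–(14,0): clear
  edge (14,0)–(23,2): clear
  edge (23,2)–(24,10): clear
  edge (24,10)–(16,11): clear
  edge (16,11)–(13,7): clear
  midpoint (41/2,33/2) outside
  → clear
Obstacle 4 [(14,14) (24,15) (14,24)]:
  edge (14,14)–(24,15): crosses AB
  edge (24,15)–(14,24): crosses AB
  edge (14,24)–(14,14): clear
  → BLOCKED

BLOCKED by obstacle 4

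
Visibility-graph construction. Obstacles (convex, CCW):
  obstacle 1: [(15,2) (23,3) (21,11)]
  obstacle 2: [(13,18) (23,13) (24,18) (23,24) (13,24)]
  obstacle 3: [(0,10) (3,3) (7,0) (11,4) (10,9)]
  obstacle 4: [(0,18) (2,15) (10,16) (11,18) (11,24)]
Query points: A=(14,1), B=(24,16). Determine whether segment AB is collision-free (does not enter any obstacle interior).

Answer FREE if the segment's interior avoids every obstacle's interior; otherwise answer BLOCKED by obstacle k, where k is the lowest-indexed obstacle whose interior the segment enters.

BLOCKED by obstacle 2

Obstacle 1 [(15,2) (23,3) (21,11)]:
  edge (15,2)–(23,3): clear
  edge (23,3)–(21,11): clear
  edge (21,11)–(15,2): clear
  midpoint (19,17/2) outside
  → clear
Obstacle 2 [(13,18) (23,13) (24,18) (23,24) (13,24)]:
  edge (13,18)–(23,13): crosses AB
  edge (23,13)–(24,18): crosses AB
  edge (24,18)–(23,24): clear
  edge (23,24)–(13,24): clear
  edge (13,24)–(13,18): clear
  → BLOCKED
Obstacle 3 [(0,10) (3,3) (7,0) (11,4) (10,9)]:
  edge (0,10)–(3,3): clear
  edge (3,3)–(7,0): clear
  edge (7,0)–(11,4): clear
  edge (11,4)–(10,9): clear
  edge (10,9)–(0,10): clear
  midpoint (19,17/2) outside
  → clear
Obstacle 4 [(0,18) (2,15) (10,16) (11,18) (11,24)]:
  edge (0,18)–(2,15): clear
  edge (2,15)–(10,16): clear
  edge (10,16)–(11,18): clear
  edge (11,18)–(11,24): clear
  edge (11,24)–(0,18): clear
  midpoint (19,17/2) outside
  → clear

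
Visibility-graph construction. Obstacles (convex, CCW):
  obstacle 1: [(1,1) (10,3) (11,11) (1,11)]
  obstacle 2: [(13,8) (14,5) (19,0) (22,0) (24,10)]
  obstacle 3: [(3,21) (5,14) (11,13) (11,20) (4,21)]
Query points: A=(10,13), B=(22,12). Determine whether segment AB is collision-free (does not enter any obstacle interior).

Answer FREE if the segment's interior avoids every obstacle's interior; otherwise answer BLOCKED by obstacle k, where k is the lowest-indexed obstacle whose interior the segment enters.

Obstacle 1 [(1,1) (10,3) (11,11) (1,11)]:
  edge (1,1)–(10,3): clear
  edge (10,3)–(11,11): clear
  edge (11,11)–(1,11): clear
  edge (1,11)–(1,1): clear
  midpoint (16,25/2) outside
  → clear
Obstacle 2 [(13,8) (14,5) (19,0) (22,0) (24,10)]:
  edge (13,8)–(14,5): clear
  edge (14,5)–(19,0): clear
  edge (19,0)–(22,0): clear
  edge (22,0)–(24,10): clear
  edge (24,10)–(13,8): clear
  midpoint (16,25/2) outside
  → clear
Obstacle 3 [(3,21) (5,14) (11,13) (11,20) (4,21)]:
  edge (3,21)–(5,14): clear
  edge (5,14)–(11,13): clear
  edge (11,13)–(11,20): clear
  edge (11,20)–(4,21): clear
  edge (4,21)–(3,21): clear
  midpoint (16,25/2) outside
  → clear

FREE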